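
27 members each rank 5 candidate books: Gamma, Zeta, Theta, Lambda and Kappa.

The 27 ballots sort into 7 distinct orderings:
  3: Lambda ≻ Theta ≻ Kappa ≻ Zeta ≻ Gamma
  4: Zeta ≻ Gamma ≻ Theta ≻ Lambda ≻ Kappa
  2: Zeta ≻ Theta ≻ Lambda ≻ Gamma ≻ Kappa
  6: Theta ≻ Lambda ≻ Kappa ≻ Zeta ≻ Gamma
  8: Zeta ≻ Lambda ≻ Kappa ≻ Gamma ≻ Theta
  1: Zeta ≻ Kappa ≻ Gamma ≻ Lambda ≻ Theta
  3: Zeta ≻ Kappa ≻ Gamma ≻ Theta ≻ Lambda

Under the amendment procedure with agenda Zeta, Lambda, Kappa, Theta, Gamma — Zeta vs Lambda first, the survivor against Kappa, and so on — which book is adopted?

Round 1: Zeta vs Lambda — 18–9, Zeta advances.
Round 2: Zeta vs Kappa — 18–9, Zeta advances.
Round 3: Zeta vs Theta — 18–9, Zeta advances.
Round 4: Zeta vs Gamma — 27–0, Zeta advances.
Zeta survives the agenda.

Zeta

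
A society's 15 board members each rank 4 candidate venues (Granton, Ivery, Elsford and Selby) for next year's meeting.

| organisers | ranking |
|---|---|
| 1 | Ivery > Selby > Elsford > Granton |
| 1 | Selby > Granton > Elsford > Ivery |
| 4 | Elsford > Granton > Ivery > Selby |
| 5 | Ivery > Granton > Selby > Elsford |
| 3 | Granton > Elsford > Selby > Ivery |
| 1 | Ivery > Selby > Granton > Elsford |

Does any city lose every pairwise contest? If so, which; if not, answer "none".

none

Head-to-head results (15 organisers):
Granton vs Ivery: 1+4+3 = 8 for Granton, 7 for Ivery — Granton by 8–7.
Granton–Elsford: Granton 10–5.
Granton vs Selby: 12 to 3, Granton.
Ivery vs Elsford: Elsford wins 8–7.
Ivery vs Selby: Ivery preferred on 1+4+5+1 = 11 ballots; Ivery wins 11–4.
Elsford vs Selby: Elsford preferred on 4+3 = 7 ballots; Selby wins 8–7.
Each city has at least one pairwise win (Granton beats Ivery; Ivery beats Selby; Elsford beats Ivery; Selby beats Elsford) — no Condorcet loser.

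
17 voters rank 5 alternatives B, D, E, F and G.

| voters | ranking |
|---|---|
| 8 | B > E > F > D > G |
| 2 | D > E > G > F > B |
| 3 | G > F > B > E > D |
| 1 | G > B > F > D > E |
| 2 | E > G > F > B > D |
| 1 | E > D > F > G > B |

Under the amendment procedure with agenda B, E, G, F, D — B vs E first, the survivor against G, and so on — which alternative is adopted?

Round 1: B vs E — 12–5, B advances.
Round 2: B vs G — 8–9, G advances.
Round 3: G vs F — 8–9, F advances.
Round 4: F vs D — 14–3, F advances.
The agenda winner is F.

F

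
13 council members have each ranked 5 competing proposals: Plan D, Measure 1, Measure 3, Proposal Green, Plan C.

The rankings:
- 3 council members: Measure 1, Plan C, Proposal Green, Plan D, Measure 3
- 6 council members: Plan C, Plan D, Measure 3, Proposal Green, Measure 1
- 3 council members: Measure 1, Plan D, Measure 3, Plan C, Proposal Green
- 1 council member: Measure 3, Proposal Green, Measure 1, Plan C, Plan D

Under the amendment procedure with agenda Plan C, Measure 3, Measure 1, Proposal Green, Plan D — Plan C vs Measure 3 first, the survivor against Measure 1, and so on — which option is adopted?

Plan D

Round 1: Plan C vs Measure 3 — 9–4, Plan C advances.
Round 2: Plan C vs Measure 1 — 6–7, Measure 1 advances.
Round 3: Measure 1 vs Proposal Green — 6–7, Proposal Green advances.
Round 4: Proposal Green vs Plan D — 4–9, Plan D advances.
Plan D survives the agenda.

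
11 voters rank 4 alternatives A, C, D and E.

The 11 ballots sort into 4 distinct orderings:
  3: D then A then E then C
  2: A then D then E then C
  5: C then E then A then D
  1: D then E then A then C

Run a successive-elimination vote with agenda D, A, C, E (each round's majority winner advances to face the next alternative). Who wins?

Round 1: D vs A — 4–7, A advances.
Round 2: A vs C — 6–5, A advances.
Round 3: A vs E — 5–6, E advances.
E survives the agenda.

E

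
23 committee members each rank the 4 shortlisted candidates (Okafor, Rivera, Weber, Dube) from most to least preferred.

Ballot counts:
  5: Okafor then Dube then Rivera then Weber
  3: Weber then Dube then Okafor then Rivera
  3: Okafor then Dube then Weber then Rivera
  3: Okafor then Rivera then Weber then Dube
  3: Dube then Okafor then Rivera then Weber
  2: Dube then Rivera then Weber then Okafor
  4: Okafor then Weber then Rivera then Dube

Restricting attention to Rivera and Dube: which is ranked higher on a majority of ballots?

Ballots ranking Rivera above Dube: 3 + 4 = 7.
Ballots ranking Dube above Rivera: 23 − 7 = 16.
Dube wins the head-to-head 16–7.

Dube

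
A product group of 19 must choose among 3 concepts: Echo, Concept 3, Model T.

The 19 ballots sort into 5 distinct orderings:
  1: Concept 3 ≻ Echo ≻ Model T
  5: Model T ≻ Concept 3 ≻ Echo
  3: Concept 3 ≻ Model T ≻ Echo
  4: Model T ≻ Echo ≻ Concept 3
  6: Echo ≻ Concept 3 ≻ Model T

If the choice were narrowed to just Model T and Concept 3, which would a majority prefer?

Concept 3

Ballots ranking Model T above Concept 3: 5 + 4 = 9.
Ballots ranking Concept 3 above Model T: 19 − 9 = 10.
Concept 3 wins the head-to-head 10–9.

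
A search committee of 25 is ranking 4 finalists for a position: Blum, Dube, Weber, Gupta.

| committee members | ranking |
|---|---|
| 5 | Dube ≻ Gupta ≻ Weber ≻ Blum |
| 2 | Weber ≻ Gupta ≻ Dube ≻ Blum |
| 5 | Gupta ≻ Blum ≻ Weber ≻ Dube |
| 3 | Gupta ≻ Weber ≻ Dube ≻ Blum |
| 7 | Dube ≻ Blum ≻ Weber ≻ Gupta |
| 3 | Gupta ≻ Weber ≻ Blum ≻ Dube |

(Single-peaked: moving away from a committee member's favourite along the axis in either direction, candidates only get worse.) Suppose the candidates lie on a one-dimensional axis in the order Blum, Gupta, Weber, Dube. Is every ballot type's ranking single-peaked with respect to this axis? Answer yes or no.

Axis positions: Blum=1, Gupta=2, Weber=3, Dube=4.
Ballot type 1: ranking walks positions 4-2-3-1; Gupta is ranked above Weber even though Weber lies between Gupta and the peak Dube on the axis — preferences dip and rise again. Not single-peaked.
Ballot type 2 (peak Weber at position 3): ranking walks positions 3-2-4-1, expanding outward from the peak — single-peaked.
Ballot type 3 (peak Gupta at position 2): ranking walks positions 2-1-3-4, expanding outward from the peak — single-peaked.
Ballot type 4 (peak Gupta at position 2): ranking walks positions 2-3-4-1, expanding outward from the peak — single-peaked.
Ballot type 5: ranking walks positions 4-1-3-2; Blum is ranked above Weber even though Weber lies between Blum and the peak Dube on the axis — preferences dip and rise again. Not single-peaked.
Ballot type 6 (peak Gupta at position 2): ranking walks positions 2-3-1-4, expanding outward from the peak — single-peaked.
Ballot type 1 violates single-peakedness, so the profile is not single-peaked on this axis.

no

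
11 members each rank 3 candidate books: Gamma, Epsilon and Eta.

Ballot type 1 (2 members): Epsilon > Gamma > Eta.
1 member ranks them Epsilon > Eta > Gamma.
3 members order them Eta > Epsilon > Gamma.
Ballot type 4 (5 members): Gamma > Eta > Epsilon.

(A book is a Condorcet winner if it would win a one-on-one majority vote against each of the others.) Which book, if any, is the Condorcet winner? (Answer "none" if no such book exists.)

none

Check each pair by majority over 11 ballots:
Gamma vs Epsilon: Epsilon wins 6–5.
Gamma–Eta: Gamma 7–4.
Epsilon vs Eta: Eta, 8–3.
Every book loses at least once (Gamma loses to Epsilon; Epsilon loses to Eta; Eta loses to Gamma). The majority relation contains the cycle Gamma > Eta > Epsilon > Gamma, so there is no Condorcet winner.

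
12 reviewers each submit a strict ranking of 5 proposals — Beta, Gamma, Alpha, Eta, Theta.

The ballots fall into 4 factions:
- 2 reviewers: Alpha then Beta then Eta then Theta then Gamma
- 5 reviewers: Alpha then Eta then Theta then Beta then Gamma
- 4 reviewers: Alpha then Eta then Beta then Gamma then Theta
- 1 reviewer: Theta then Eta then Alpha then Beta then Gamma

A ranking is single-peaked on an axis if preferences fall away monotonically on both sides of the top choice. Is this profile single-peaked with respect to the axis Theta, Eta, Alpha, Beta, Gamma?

Axis positions: Theta=1, Eta=2, Alpha=3, Beta=4, Gamma=5.
Faction 1 (peak Alpha at position 3): ranking walks positions 3-4-2-1-5, expanding outward from the peak — single-peaked.
Faction 2 (peak Alpha at position 3): ranking walks positions 3-2-1-4-5, expanding outward from the peak — single-peaked.
Faction 3 (peak Alpha at position 3): ranking walks positions 3-2-4-5-1, expanding outward from the peak — single-peaked.
Faction 4 (peak Theta at position 1): ranking walks positions 1-2-3-4-5, expanding outward from the peak — single-peaked.
Every ranking is single-peaked on this axis.

yes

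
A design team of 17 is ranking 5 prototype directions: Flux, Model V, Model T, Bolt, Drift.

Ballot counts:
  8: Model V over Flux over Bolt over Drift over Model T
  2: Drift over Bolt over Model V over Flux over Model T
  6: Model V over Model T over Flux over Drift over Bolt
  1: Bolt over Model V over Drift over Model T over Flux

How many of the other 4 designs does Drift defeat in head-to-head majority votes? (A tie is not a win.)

1

Drift against each rival (17 engineers):
Drift vs Flux: 3 to 14, Flux.
Drift vs Model V: Model V, 15–2.
Drift vs Model T: Drift, 11–6.
Drift vs Bolt: Drift is ranked higher on 2+6 = 8 ballots, Bolt on 9. Bolt wins 9–8.
Drift beats Model T; loses to Flux, Model V, Bolt — 1 pairwise win.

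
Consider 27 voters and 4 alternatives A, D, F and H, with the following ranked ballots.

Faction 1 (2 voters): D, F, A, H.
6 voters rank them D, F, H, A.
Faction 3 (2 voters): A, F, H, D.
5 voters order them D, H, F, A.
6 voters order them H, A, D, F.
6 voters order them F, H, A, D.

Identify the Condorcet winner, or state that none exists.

Head-to-head results (27 voters):
A vs D: A is ranked higher on 2+6+6 = 14 ballots, D on 13. A wins 14–13.
A vs F: F, 19–8.
A vs H: H wins 23–4.
D vs F: D preferred on 2+6+5+6 = 19 ballots; D wins 19–8.
D vs H: 2+6+5 = 13 for D, 14 for H — H by 14–13.
F vs H: F, 16–11.
Each alternative drops at least one matchup (A loses to F; D loses to A; F loses to D; H loses to F); the cycle A > D > F > A rules out a Condorcet winner.

none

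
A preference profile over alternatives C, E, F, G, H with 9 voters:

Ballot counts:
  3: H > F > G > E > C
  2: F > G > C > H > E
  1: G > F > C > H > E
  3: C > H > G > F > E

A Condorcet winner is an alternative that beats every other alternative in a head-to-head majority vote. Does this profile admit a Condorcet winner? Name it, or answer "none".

none

Check each pair by majority over 9 ballots:
C vs E: C preferred on 2+1+3 = 6 ballots; C wins 6–3.
C vs F: F, 6–3.
C–G: G 6–3.
C vs H: 6 to 3, C.
E vs F: 0 for E, 9 for F — F by 9–0.
E–G: G 9–0.
E vs H: H, 9–0.
F vs G: F, 5–4.
F vs H: H wins 6–3.
G vs H: G preferred on 2+1 = 3 ballots; H wins 6–3.
No alternative is unbeaten: C loses to F; E loses to C; F loses to H; G loses to F; H loses to C. In particular C beats H beats F beats C is a majority cycle — no Condorcet winner exists.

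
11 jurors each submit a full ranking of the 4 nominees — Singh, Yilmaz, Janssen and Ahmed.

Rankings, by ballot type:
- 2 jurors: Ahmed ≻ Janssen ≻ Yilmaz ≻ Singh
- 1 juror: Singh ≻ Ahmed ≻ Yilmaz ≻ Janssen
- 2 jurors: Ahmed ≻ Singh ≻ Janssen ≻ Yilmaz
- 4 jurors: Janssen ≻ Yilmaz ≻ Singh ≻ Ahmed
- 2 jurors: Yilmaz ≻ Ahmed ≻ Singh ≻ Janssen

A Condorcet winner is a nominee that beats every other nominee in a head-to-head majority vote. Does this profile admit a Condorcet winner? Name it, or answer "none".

none

Check each pair by majority over 11 ballots:
Singh vs Yilmaz: 3 to 8, Yilmaz.
Singh vs Janssen: 1+2+2 = 5 for Singh, 6 for Janssen — Janssen by 6–5.
Singh vs Ahmed: Singh preferred on 1+4 = 5 ballots; Ahmed wins 6–5.
Yilmaz vs Janssen: 3 to 8, Janssen.
Yilmaz vs Ahmed: Yilmaz is ranked higher on 4+2 = 6 ballots, Ahmed on 5. Yilmaz wins 6–5.
Janssen vs Ahmed: 4 for Janssen, 7 for Ahmed — Ahmed by 7–4.
Every nominee loses at least once (Singh loses to Yilmaz; Yilmaz loses to Janssen; Janssen loses to Ahmed; Ahmed loses to Yilmaz). The majority relation contains the cycle Yilmaz → Ahmed → Janssen → Yilmaz, so there is no Condorcet winner.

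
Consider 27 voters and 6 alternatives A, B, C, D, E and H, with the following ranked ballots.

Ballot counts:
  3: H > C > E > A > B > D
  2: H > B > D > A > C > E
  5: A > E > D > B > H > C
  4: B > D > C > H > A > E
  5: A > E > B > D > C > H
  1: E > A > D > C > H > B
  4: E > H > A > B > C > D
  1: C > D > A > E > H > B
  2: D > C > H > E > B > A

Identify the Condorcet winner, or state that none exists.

Pairwise majorities:
A vs B: A wins 19–8.
A vs C: A wins 17–10.
A vs D: A wins 18–9.
A vs E: A wins 17–10.
A vs H: H wins 15–12.
B–C: B 20–7.
B–D: B 18–9.
B–E: E 21–6.
B vs H: B, 14–13.
C–D: D 19–8.
C vs E: E, 15–12.
C vs H: H, 14–13.
D vs E: E, 18–9.
D vs H: D wins 18–9.
E–H: E 16–11.
Every alternative loses at least once (A loses to H; B loses to A; C loses to A; D loses to A; E loses to A; H loses to B). The majority relation contains the cycle A > B > H > A, so there is no Condorcet winner.

none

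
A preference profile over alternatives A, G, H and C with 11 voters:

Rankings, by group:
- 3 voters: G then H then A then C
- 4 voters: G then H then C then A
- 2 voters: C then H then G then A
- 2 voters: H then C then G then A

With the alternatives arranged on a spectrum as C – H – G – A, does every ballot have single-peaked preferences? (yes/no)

Axis positions: C=1, H=2, G=3, A=4.
Group 1 (peak G at position 3): ranking walks positions 3-2-4-1, expanding outward from the peak — single-peaked.
Group 2 (peak G at position 3): ranking walks positions 3-2-1-4, expanding outward from the peak — single-peaked.
Group 3 (peak C at position 1): ranking walks positions 1-2-3-4, expanding outward from the peak — single-peaked.
Group 4 (peak H at position 2): ranking walks positions 2-1-3-4, expanding outward from the peak — single-peaked.
Every ranking is single-peaked on this axis.

yes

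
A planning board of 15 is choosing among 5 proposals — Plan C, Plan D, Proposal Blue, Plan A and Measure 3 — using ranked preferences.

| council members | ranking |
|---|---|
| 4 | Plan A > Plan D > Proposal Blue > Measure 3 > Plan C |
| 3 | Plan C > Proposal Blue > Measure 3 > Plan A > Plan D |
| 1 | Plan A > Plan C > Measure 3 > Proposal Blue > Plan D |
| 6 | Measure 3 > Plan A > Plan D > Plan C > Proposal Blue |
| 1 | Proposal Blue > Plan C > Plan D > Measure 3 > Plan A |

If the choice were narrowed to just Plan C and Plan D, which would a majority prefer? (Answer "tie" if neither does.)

Ballots ranking Plan C above Plan D: 3 + 1 + 1 = 5.
Ballots ranking Plan D above Plan C: 15 − 5 = 10.
Plan D wins the head-to-head 10–5.

Plan D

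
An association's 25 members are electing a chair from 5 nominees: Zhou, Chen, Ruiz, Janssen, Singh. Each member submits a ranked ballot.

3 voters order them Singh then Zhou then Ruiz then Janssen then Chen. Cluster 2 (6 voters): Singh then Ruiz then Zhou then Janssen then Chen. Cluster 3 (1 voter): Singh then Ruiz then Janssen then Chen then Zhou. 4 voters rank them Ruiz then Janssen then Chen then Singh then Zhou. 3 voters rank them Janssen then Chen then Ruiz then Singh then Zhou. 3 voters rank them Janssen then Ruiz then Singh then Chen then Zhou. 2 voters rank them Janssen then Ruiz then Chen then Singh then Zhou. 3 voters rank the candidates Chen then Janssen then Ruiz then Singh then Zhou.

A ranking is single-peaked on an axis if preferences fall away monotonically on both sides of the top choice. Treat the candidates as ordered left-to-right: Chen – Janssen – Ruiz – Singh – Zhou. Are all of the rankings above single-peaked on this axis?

yes

Axis positions: Chen=1, Janssen=2, Ruiz=3, Singh=4, Zhou=5.
Cluster 1 (peak Singh at position 4): ranking walks positions 4-5-3-2-1, expanding outward from the peak — single-peaked.
Cluster 2 (peak Singh at position 4): ranking walks positions 4-3-5-2-1, expanding outward from the peak — single-peaked.
Cluster 3 (peak Singh at position 4): ranking walks positions 4-3-2-1-5, expanding outward from the peak — single-peaked.
Cluster 4 (peak Ruiz at position 3): ranking walks positions 3-2-1-4-5, expanding outward from the peak — single-peaked.
Cluster 5 (peak Janssen at position 2): ranking walks positions 2-1-3-4-5, expanding outward from the peak — single-peaked.
Cluster 6 (peak Janssen at position 2): ranking walks positions 2-3-4-1-5, expanding outward from the peak — single-peaked.
Cluster 7 (peak Janssen at position 2): ranking walks positions 2-3-1-4-5, expanding outward from the peak — single-peaked.
Cluster 8 (peak Chen at position 1): ranking walks positions 1-2-3-4-5, expanding outward from the peak — single-peaked.
Every ranking is single-peaked on this axis.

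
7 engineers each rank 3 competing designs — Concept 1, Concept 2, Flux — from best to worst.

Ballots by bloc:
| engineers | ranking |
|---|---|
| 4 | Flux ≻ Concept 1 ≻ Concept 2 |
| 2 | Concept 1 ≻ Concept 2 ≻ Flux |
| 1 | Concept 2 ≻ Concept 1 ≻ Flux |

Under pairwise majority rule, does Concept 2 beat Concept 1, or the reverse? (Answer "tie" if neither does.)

Concept 1

Ballots ranking Concept 2 above Concept 1: 1.
Ballots ranking Concept 1 above Concept 2: 7 − 1 = 6.
Concept 1 wins the head-to-head 6–1.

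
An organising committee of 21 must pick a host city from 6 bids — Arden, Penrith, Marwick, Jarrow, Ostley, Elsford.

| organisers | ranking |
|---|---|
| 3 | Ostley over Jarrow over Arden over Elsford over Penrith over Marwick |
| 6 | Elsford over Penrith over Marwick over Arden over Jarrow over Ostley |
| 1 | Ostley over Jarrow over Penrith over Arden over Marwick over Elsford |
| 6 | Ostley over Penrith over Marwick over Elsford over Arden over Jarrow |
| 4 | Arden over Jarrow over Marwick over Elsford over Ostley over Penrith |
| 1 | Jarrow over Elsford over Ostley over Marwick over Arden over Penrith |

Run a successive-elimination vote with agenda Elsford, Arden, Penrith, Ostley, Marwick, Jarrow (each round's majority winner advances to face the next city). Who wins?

Marwick

Round 1: Elsford vs Arden — 13–8, Elsford advances.
Round 2: Elsford vs Penrith — 14–7, Elsford advances.
Round 3: Elsford vs Ostley — 11–10, Elsford advances.
Round 4: Elsford vs Marwick — 10–11, Marwick advances.
Round 5: Marwick vs Jarrow — 12–9, Marwick advances.
The agenda winner is Marwick.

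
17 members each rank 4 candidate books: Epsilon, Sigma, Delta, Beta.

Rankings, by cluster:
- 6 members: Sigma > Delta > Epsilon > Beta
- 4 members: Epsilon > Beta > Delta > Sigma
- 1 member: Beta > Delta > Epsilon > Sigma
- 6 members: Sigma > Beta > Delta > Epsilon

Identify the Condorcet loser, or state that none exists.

Head-to-head results (17 members):
Epsilon–Sigma: Sigma 12–5.
Epsilon vs Delta: Delta wins 13–4.
Epsilon vs Beta: Epsilon preferred on 6+4 = 10 ballots; Epsilon wins 10–7.
Sigma vs Delta: Sigma preferred on 6+6 = 12 ballots; Sigma wins 12–5.
Sigma vs Beta: Sigma wins 12–5.
Delta vs Beta: Delta is ranked higher on 6 ballots, Beta on 11. Beta wins 11–6.
No book is winless: Epsilon beats Beta; Sigma beats Epsilon; Delta beats Epsilon; Beta beats Delta. There is no Condorcet loser.

none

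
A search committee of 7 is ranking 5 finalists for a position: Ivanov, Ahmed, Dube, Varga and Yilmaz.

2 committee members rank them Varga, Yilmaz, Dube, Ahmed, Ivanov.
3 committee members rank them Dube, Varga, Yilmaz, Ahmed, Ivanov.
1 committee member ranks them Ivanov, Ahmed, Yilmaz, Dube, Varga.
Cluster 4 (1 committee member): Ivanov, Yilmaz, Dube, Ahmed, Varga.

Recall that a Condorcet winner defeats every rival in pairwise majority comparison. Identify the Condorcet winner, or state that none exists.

Pairwise majorities:
Ivanov vs Ahmed: Ivanov is ranked higher on 1+1 = 2 ballots, Ahmed on 5. Ahmed wins 5–2.
Ivanov vs Dube: Ivanov is ranked higher on 1+1 = 2 ballots, Dube on 5. Dube wins 5–2.
Ivanov vs Varga: Ivanov preferred on 1+1 = 2 ballots; Varga wins 5–2.
Ivanov vs Yilmaz: 1+1 = 2 for Ivanov, 5 for Yilmaz — Yilmaz by 5–2.
Ahmed vs Dube: 1 to 6, Dube.
Ahmed vs Varga: 1+1 = 2 for Ahmed, 5 for Varga — Varga by 5–2.
Ahmed vs Yilmaz: 1 for Ahmed, 6 for Yilmaz — Yilmaz by 6–1.
Dube vs Varga: Dube preferred on 3+1+1 = 5 ballots; Dube wins 5–2.
Dube vs Yilmaz: Dube preferred on 3 ballots; Yilmaz wins 4–3.
Varga vs Yilmaz: Varga preferred on 2+3 = 5 ballots; Varga wins 5–2.
Each candidate drops at least one matchup (Ivanov loses to Ahmed; Ahmed loses to Dube; Dube loses to Yilmaz; Varga loses to Dube; Yilmaz loses to Varga); the cycle Dube → Varga → Yilmaz → Dube rules out a Condorcet winner.

none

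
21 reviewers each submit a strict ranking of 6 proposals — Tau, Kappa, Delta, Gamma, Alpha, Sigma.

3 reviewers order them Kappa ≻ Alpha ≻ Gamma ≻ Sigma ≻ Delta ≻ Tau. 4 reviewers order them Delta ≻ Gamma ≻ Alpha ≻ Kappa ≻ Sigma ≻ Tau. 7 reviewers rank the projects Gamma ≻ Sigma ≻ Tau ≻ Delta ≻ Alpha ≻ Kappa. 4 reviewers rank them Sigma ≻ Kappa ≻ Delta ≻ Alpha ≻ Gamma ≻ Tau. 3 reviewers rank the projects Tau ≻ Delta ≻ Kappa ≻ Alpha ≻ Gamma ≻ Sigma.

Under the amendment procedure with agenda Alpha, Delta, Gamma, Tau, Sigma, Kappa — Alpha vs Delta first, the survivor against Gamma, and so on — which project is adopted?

Sigma

Round 1: Alpha vs Delta — 3–18, Delta advances.
Round 2: Delta vs Gamma — 11–10, Delta advances.
Round 3: Delta vs Tau — 11–10, Delta advances.
Round 4: Delta vs Sigma — 7–14, Sigma advances.
Round 5: Sigma vs Kappa — 11–10, Sigma advances.
The agenda winner is Sigma.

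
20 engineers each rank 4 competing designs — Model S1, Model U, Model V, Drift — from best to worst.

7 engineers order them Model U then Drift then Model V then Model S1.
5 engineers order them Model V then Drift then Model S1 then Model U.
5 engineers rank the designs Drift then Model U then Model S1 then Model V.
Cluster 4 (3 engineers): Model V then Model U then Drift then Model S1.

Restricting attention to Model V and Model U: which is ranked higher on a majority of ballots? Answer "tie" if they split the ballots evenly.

Model U

Ballots ranking Model V above Model U: 5 + 3 = 8.
Ballots ranking Model U above Model V: 20 − 8 = 12.
Model U wins the head-to-head 12–8.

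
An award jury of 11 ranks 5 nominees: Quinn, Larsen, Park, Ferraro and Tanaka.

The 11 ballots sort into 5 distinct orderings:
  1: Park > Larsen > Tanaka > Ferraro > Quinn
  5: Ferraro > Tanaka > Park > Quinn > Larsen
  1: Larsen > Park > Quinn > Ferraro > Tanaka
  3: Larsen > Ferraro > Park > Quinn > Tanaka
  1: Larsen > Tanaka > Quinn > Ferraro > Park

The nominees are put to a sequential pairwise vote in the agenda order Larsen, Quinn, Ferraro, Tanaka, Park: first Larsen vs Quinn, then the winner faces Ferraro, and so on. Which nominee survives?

Round 1: Larsen vs Quinn — 6–5, Larsen advances.
Round 2: Larsen vs Ferraro — 6–5, Larsen advances.
Round 3: Larsen vs Tanaka — 6–5, Larsen advances.
Round 4: Larsen vs Park — 5–6, Park advances.
Park survives the agenda.

Park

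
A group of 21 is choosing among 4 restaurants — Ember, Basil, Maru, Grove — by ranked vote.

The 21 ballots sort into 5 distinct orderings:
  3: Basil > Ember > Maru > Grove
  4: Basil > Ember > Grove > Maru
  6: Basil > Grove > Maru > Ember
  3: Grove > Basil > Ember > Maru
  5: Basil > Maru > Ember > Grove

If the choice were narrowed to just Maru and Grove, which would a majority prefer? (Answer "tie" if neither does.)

Ballots ranking Maru above Grove: 3 + 5 = 8.
Ballots ranking Grove above Maru: 21 − 8 = 13.
Grove wins the head-to-head 13–8.

Grove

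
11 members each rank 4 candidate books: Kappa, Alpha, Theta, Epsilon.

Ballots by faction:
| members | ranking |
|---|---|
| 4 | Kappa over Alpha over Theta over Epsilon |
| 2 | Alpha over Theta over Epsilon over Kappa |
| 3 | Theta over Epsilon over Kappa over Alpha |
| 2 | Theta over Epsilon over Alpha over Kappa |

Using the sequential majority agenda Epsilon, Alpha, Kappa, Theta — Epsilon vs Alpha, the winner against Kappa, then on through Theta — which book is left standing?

Round 1: Epsilon vs Alpha — 5–6, Alpha advances.
Round 2: Alpha vs Kappa — 4–7, Kappa advances.
Round 3: Kappa vs Theta — 4–7, Theta advances.
The agenda winner is Theta.

Theta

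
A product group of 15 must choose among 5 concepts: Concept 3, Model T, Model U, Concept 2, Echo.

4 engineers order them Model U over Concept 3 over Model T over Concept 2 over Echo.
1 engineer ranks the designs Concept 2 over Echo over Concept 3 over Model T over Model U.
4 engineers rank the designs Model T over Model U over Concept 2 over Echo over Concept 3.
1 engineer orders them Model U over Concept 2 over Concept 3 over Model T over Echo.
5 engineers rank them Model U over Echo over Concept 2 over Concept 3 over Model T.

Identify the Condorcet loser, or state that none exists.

none

Pairwise majorities:
Concept 3–Model T: Concept 3 11–4.
Concept 3 vs Model U: 1 for Concept 3, 14 for Model U — Model U by 14–1.
Concept 3–Concept 2: Concept 2 11–4.
Concept 3 vs Echo: 5 to 10, Echo.
Model T–Model U: Model U 10–5.
Model T vs Concept 2: Model T wins 8–7.
Model T vs Echo: Model T is ranked higher on 4+4+1 = 9 ballots, Echo on 6. Model T wins 9–6.
Model U vs Concept 2: Model U preferred on 4+4+1+5 = 14 ballots; Model U wins 14–1.
Model U–Echo: Model U 14–1.
Concept 2 vs Echo: Concept 2, 10–5.
No design is winless: Concept 3 beats Model T; Model T beats Concept 2; Model U beats Concept 3; Concept 2 beats Concept 3; Echo beats Concept 3. There is no Condorcet loser.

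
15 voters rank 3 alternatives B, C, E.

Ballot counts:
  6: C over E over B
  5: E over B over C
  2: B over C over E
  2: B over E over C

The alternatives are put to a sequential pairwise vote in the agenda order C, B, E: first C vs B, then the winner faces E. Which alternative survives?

Round 1: C vs B — 6–9, B advances.
Round 2: B vs E — 4–11, E advances.
The agenda winner is E.

E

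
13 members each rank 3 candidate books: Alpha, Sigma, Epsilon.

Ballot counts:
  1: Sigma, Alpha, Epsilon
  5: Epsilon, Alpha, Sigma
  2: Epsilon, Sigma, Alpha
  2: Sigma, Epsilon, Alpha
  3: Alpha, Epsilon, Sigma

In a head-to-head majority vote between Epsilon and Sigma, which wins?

Epsilon

Ballots ranking Epsilon above Sigma: 5 + 2 + 3 = 10.
Ballots ranking Sigma above Epsilon: 13 − 10 = 3.
Epsilon wins the head-to-head 10–3.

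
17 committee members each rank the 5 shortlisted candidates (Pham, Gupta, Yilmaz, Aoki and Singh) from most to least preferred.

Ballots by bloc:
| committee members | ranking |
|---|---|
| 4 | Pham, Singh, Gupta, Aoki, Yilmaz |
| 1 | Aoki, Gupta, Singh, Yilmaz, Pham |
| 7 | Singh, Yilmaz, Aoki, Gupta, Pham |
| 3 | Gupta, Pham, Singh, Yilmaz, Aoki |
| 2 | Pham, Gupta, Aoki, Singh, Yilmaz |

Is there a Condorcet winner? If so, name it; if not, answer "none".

none

Pairwise majorities:
Pham vs Gupta: 6 to 11, Gupta.
Pham vs Yilmaz: 4+3+2 = 9 for Pham, 8 for Yilmaz — Pham by 9–8.
Pham vs Aoki: Pham is ranked higher on 4+3+2 = 9 ballots, Aoki on 8. Pham wins 9–8.
Pham vs Singh: Pham is ranked higher on 4+3+2 = 9 ballots, Singh on 8. Pham wins 9–8.
Gupta vs Yilmaz: 10 to 7, Gupta.
Gupta vs Aoki: 4+3+2 = 9 for Gupta, 8 for Aoki — Gupta by 9–8.
Gupta vs Singh: Gupta preferred on 1+3+2 = 6 ballots; Singh wins 11–6.
Yilmaz vs Aoki: Yilmaz preferred on 7+3 = 10 ballots; Yilmaz wins 10–7.
Yilmaz vs Singh: 0 to 17, Singh.
Aoki vs Singh: 3 to 14, Singh.
Every candidate loses at least once (Pham loses to Gupta; Gupta loses to Singh; Yilmaz loses to Pham; Aoki loses to Pham; Singh loses to Pham). The majority relation contains the cycle Pham beats Singh beats Gupta beats Pham, so there is no Condorcet winner.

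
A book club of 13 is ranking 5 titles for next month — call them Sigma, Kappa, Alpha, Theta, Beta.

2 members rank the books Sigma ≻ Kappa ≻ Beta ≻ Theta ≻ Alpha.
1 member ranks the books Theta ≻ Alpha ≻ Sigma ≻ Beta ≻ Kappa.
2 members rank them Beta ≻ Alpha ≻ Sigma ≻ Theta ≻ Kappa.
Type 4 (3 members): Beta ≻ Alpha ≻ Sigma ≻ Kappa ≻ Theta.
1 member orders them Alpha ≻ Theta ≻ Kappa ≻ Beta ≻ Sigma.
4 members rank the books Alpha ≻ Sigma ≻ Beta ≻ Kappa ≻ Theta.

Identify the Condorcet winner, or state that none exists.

Head-to-head results (13 members):
Sigma–Kappa: Sigma 12–1.
Sigma vs Alpha: Alpha, 11–2.
Sigma vs Theta: Sigma is ranked higher on 2+2+3+4 = 11 ballots, Theta on 2. Sigma wins 11–2.
Sigma vs Beta: Sigma wins 7–6.
Kappa vs Alpha: Kappa preferred on 2 ballots; Alpha wins 11–2.
Kappa vs Theta: Kappa, 9–4.
Kappa–Beta: Beta 10–3.
Alpha vs Theta: Alpha preferred on 2+3+1+4 = 10 ballots; Alpha wins 10–3.
Alpha vs Beta: Alpha is ranked higher on 1+1+4 = 6 ballots, Beta on 7. Beta wins 7–6.
Theta vs Beta: 2 to 11, Beta.
No book is unbeaten: Sigma loses to Alpha; Kappa loses to Sigma; Alpha loses to Beta; Theta loses to Sigma; Beta loses to Sigma. In particular Sigma beats Beta beats Alpha beats Sigma is a majority cycle — no Condorcet winner exists.

none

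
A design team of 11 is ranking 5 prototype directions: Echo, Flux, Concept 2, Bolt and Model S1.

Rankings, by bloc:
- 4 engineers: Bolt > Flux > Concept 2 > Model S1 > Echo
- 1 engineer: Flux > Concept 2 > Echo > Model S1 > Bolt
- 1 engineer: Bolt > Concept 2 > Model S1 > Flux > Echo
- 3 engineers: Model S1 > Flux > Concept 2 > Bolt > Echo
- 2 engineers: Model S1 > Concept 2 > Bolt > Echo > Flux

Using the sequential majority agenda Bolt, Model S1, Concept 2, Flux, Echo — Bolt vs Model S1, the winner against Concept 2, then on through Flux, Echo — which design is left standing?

Flux

Round 1: Bolt vs Model S1 — 5–6, Model S1 advances.
Round 2: Model S1 vs Concept 2 — 5–6, Concept 2 advances.
Round 3: Concept 2 vs Flux — 3–8, Flux advances.
Round 4: Flux vs Echo — 9–2, Flux advances.
Flux survives the agenda.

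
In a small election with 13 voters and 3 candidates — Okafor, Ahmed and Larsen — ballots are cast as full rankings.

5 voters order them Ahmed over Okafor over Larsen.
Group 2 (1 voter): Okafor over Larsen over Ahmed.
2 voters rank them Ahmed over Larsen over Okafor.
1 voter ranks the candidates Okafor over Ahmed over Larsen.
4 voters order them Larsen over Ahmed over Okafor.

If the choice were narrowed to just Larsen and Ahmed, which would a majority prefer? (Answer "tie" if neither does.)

Ballots ranking Larsen above Ahmed: 1 + 4 = 5.
Ballots ranking Ahmed above Larsen: 13 − 5 = 8.
Ahmed wins the head-to-head 8–5.

Ahmed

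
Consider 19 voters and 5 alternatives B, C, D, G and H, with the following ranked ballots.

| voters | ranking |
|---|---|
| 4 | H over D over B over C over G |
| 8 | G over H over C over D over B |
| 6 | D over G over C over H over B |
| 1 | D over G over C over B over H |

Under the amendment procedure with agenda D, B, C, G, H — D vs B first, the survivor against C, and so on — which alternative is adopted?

H

Round 1: D vs B — 19–0, D advances.
Round 2: D vs C — 11–8, D advances.
Round 3: D vs G — 11–8, D advances.
Round 4: D vs H — 7–12, H advances.
The agenda winner is H.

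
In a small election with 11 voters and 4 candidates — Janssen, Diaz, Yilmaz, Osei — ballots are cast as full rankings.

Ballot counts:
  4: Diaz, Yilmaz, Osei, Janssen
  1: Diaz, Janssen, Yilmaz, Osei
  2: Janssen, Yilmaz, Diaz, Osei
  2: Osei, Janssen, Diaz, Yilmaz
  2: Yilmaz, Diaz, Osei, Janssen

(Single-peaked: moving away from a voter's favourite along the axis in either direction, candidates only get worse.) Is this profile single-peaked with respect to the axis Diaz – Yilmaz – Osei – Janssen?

Axis positions: Diaz=1, Yilmaz=2, Osei=3, Janssen=4.
Cluster 1 (peak Diaz at position 1): ranking walks positions 1-2-3-4, expanding outward from the peak — single-peaked.
Cluster 2: ranking walks positions 1-4-2-3; Janssen is ranked above Yilmaz even though Yilmaz lies between Janssen and the peak Diaz on the axis — preferences dip and rise again. Not single-peaked.
Cluster 3: ranking walks positions 4-2-1-3; Yilmaz is ranked above Osei even though Osei lies between Yilmaz and the peak Janssen on the axis — preferences dip and rise again. Not single-peaked.
Cluster 4: ranking walks positions 3-4-1-2; Diaz is ranked above Yilmaz even though Yilmaz lies between Diaz and the peak Osei on the axis — preferences dip and rise again. Not single-peaked.
Cluster 5 (peak Yilmaz at position 2): ranking walks positions 2-1-3-4, expanding outward from the peak — single-peaked.
Cluster 2 violates single-peakedness, so the profile is not single-peaked on this axis.

no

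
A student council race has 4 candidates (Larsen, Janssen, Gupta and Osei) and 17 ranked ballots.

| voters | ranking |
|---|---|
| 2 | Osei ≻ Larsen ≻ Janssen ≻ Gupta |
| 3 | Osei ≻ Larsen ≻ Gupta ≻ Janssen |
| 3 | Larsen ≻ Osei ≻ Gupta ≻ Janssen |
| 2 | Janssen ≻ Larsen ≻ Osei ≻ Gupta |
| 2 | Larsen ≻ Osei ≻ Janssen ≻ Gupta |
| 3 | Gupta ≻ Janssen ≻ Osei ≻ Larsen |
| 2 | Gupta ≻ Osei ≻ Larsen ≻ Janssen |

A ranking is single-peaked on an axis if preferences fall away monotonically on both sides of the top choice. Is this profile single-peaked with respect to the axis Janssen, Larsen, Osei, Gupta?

no

Axis positions: Janssen=1, Larsen=2, Osei=3, Gupta=4.
Faction 1 (peak Osei at position 3): ranking walks positions 3-2-1-4, expanding outward from the peak — single-peaked.
Faction 2 (peak Osei at position 3): ranking walks positions 3-2-4-1, expanding outward from the peak — single-peaked.
Faction 3 (peak Larsen at position 2): ranking walks positions 2-3-4-1, expanding outward from the peak — single-peaked.
Faction 4 (peak Janssen at position 1): ranking walks positions 1-2-3-4, expanding outward from the peak — single-peaked.
Faction 5 (peak Larsen at position 2): ranking walks positions 2-3-1-4, expanding outward from the peak — single-peaked.
Faction 6: ranking walks positions 4-1-3-2; Janssen is ranked above Osei even though Osei lies between Janssen and the peak Gupta on the axis — preferences dip and rise again. Not single-peaked.
Faction 7 (peak Gupta at position 4): ranking walks positions 4-3-2-1, expanding outward from the peak — single-peaked.
Faction 6 violates single-peakedness, so the profile is not single-peaked on this axis.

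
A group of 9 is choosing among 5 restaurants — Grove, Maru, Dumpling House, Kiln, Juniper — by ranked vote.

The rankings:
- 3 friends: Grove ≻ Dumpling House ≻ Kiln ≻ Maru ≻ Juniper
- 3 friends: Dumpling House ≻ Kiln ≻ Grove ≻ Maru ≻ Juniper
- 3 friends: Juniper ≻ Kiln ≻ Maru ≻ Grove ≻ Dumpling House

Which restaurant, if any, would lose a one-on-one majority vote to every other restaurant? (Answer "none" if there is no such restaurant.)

Head-to-head results (9 friends):
Grove vs Maru: Grove preferred on 3+3 = 6 ballots; Grove wins 6–3.
Grove vs Dumpling House: Grove, 6–3.
Grove vs Kiln: 3 for Grove, 6 for Kiln — Kiln by 6–3.
Grove vs Juniper: Grove wins 6–3.
Maru vs Dumpling House: Dumpling House, 6–3.
Maru vs Kiln: Kiln wins 9–0.
Maru vs Juniper: Maru is ranked higher on 3+3 = 6 ballots, Juniper on 3. Maru wins 6–3.
Dumpling House vs Kiln: Dumpling House is ranked higher on 3+3 = 6 ballots, Kiln on 3. Dumpling House wins 6–3.
Dumpling House vs Juniper: 6 to 3, Dumpling House.
Kiln vs Juniper: Kiln wins 6–3.
Juniper is beaten in every head-to-head and is the Condorcet loser.

Juniper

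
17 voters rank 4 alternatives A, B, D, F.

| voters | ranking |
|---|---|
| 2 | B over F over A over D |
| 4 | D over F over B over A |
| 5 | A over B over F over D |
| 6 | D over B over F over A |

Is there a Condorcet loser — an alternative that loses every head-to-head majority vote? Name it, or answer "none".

Pairwise majorities:
A vs B: A preferred on 5 ballots; B wins 12–5.
A vs D: D wins 10–7.
A vs F: F wins 12–5.
B vs D: D, 10–7.
B vs F: B wins 13–4.
D vs F: D preferred on 4+6 = 10 ballots; D wins 10–7.
A loses to every other alternative — it is the Condorcet loser.

A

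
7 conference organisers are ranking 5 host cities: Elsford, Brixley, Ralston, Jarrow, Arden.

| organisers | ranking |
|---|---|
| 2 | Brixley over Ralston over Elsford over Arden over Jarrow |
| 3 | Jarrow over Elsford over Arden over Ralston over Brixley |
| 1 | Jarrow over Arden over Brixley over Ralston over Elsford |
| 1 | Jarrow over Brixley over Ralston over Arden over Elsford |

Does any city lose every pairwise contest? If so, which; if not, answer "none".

none

Head-to-head results (7 organisers):
Elsford vs Brixley: Brixley, 4–3.
Elsford vs Ralston: Ralston, 4–3.
Elsford vs Jarrow: 2 to 5, Jarrow.
Elsford vs Arden: 2+3 = 5 for Elsford, 2 for Arden — Elsford by 5–2.
Brixley vs Ralston: Brixley is ranked higher on 2+1+1 = 4 ballots, Ralston on 3. Brixley wins 4–3.
Brixley vs Jarrow: Brixley is ranked higher on 2 ballots, Jarrow on 5. Jarrow wins 5–2.
Brixley vs Arden: Arden, 4–3.
Ralston vs Jarrow: Ralston preferred on 2 ballots; Jarrow wins 5–2.
Ralston vs Arden: Arden, 4–3.
Jarrow vs Arden: Jarrow, 5–2.
No city is winless: Elsford beats Arden; Brixley beats Elsford; Ralston beats Elsford; Jarrow beats Elsford; Arden beats Brixley. There is no Condorcet loser.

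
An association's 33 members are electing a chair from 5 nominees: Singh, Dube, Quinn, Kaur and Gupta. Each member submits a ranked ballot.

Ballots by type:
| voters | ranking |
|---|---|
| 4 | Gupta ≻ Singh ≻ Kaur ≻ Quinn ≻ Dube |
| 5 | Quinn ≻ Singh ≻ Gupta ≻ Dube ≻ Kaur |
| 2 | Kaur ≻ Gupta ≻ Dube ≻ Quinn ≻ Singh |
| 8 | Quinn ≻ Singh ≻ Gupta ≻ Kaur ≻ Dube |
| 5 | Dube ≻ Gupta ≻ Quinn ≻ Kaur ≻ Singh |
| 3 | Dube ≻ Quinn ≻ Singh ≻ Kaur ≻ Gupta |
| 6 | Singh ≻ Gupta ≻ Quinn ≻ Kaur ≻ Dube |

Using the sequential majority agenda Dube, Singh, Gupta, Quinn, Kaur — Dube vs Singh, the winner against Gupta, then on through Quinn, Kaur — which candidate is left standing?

Quinn

Round 1: Dube vs Singh — 10–23, Singh advances.
Round 2: Singh vs Gupta — 22–11, Singh advances.
Round 3: Singh vs Quinn — 10–23, Quinn advances.
Round 4: Quinn vs Kaur — 27–6, Quinn advances.
The agenda winner is Quinn.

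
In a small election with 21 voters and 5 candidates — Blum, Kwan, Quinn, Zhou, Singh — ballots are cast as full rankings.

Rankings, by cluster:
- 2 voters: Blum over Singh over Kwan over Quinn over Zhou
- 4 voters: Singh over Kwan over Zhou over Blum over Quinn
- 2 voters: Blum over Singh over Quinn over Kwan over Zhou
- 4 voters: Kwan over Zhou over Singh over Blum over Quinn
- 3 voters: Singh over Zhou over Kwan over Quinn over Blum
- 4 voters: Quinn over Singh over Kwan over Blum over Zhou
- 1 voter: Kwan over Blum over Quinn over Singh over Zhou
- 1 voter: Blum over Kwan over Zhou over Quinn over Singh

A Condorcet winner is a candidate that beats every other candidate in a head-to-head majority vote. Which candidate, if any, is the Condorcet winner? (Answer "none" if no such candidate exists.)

Singh

Pairwise majorities:
Blum vs Kwan: Blum preferred on 2+2+1 = 5 ballots; Kwan wins 16–5.
Blum vs Quinn: 2+4+2+4+1+1 = 14 for Blum, 7 for Quinn — Blum by 14–7.
Blum vs Zhou: Blum preferred on 2+2+4+1+1 = 10 ballots; Zhou wins 11–10.
Blum vs Singh: 2+2+1+1 = 6 for Blum, 15 for Singh — Singh by 15–6.
Kwan vs Quinn: 2+4+4+3+1+1 = 15 for Kwan, 6 for Quinn — Kwan by 15–6.
Kwan vs Zhou: 18 for Kwan, 3 for Zhou — Kwan by 18–3.
Kwan vs Singh: Kwan preferred on 4+1+1 = 6 ballots; Singh wins 15–6.
Quinn vs Zhou: Quinn is ranked higher on 2+2+4+1 = 9 ballots, Zhou on 12. Zhou wins 12–9.
Quinn vs Singh: 6 to 15, Singh.
Zhou vs Singh: Zhou preferred on 4+1 = 5 ballots; Singh wins 16–5.
Singh beats each of Blum, Kwan, Quinn, Zhou — Singh is the Condorcet winner.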